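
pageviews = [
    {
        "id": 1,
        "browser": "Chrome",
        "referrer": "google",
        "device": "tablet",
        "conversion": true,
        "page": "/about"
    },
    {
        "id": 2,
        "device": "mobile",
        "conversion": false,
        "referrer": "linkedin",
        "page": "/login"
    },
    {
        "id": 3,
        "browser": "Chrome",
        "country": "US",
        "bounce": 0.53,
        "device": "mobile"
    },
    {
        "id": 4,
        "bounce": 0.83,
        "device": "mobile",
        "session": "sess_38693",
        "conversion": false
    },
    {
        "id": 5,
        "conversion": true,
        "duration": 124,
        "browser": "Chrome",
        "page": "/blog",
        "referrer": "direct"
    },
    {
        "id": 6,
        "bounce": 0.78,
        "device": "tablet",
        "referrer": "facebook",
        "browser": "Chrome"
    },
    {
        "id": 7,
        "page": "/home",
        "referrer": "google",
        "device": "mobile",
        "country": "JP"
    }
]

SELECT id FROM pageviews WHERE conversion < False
[]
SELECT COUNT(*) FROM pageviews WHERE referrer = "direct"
1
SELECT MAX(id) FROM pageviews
7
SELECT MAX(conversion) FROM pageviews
True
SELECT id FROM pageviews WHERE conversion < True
[2, 4]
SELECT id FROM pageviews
[1, 2, 3, 4, 5, 6, 7]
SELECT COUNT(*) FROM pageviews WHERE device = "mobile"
4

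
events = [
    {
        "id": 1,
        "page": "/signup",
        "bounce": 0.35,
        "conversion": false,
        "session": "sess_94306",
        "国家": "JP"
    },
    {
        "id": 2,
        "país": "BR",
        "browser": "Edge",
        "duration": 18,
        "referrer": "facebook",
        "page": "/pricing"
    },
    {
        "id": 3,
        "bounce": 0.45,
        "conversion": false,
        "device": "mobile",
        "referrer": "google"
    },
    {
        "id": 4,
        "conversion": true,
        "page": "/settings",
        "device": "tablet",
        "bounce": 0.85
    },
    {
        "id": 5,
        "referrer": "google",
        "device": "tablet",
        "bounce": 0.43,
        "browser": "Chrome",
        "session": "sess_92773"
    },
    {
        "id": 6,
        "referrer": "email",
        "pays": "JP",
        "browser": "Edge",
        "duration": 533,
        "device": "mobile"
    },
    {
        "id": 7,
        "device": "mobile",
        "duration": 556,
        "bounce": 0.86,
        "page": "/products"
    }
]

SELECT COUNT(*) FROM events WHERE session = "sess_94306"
1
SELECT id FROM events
[1, 2, 3, 4, 5, 6, 7]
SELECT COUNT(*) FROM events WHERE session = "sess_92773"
1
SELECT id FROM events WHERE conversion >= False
[1, 3, 4]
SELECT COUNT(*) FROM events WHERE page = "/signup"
1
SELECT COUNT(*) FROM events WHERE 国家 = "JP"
1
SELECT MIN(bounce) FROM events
0.35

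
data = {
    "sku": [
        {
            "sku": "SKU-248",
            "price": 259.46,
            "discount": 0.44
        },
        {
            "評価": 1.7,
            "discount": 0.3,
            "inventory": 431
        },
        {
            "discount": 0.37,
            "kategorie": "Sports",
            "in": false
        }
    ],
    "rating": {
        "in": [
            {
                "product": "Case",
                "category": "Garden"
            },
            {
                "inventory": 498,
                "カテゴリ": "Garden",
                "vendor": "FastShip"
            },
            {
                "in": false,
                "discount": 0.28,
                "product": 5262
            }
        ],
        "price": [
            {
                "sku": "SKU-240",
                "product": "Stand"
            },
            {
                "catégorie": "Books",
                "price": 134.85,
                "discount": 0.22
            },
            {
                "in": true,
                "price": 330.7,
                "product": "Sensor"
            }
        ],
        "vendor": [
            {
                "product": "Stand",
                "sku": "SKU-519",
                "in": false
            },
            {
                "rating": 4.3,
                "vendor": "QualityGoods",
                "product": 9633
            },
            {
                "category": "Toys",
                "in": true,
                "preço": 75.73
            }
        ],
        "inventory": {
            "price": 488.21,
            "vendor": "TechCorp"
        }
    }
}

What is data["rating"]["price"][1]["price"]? 134.85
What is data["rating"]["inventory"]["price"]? 488.21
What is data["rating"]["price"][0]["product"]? "Stand"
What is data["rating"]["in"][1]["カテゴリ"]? "Garden"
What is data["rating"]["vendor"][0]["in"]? False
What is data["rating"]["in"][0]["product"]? "Case"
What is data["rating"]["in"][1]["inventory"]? 498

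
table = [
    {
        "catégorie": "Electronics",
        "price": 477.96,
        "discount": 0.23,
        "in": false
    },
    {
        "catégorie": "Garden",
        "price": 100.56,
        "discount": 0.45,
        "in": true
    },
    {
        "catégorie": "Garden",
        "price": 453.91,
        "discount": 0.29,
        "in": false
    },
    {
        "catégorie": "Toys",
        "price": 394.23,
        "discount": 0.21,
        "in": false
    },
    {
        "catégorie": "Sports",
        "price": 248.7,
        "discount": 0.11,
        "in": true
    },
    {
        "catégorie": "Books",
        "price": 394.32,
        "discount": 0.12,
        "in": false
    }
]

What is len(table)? 6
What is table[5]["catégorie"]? "Books"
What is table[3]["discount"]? 0.21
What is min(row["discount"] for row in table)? 0.11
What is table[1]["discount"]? 0.45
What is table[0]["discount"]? 0.23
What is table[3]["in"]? False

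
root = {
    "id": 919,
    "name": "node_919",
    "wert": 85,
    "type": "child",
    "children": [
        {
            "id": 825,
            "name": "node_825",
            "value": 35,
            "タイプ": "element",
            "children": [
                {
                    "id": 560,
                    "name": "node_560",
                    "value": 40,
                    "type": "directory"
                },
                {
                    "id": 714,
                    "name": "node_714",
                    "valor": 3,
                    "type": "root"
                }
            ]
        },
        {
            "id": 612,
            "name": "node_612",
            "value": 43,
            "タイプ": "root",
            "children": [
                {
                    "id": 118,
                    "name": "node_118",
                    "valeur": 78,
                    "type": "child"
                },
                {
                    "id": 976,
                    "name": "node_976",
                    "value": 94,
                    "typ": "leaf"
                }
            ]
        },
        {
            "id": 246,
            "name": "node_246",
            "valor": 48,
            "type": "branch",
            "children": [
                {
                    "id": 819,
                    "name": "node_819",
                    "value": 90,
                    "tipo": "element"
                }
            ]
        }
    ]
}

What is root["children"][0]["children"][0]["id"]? 560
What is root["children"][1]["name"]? "node_612"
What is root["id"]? 919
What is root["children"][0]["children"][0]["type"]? "directory"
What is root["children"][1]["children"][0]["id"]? 118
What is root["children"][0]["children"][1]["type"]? "root"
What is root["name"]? "node_919"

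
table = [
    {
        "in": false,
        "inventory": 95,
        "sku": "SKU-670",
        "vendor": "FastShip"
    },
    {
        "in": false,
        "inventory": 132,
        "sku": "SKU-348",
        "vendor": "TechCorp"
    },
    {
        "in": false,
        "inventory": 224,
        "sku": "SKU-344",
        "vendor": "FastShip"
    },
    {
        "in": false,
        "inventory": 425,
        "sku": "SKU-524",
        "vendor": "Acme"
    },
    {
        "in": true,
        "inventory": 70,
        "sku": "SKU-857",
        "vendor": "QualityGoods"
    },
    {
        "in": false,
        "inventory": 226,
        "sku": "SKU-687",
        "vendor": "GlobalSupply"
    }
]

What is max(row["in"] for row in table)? True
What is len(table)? 6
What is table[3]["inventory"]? 425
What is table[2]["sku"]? "SKU-344"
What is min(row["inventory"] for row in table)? 70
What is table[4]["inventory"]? 70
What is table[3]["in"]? False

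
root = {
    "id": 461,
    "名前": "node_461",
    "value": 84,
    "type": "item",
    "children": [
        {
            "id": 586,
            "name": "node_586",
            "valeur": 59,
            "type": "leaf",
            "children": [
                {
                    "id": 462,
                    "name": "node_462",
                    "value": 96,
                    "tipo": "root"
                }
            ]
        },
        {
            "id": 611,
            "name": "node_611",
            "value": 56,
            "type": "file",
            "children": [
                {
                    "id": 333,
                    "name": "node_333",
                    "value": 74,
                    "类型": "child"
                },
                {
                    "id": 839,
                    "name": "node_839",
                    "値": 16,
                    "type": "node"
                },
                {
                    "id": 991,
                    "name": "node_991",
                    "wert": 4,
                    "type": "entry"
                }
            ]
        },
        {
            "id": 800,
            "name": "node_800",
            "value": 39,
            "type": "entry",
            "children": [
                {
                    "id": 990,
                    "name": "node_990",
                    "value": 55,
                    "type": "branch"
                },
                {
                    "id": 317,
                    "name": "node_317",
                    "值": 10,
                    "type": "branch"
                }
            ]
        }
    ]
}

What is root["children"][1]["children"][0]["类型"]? "child"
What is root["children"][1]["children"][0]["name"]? "node_333"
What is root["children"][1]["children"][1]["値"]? 16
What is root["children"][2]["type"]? "entry"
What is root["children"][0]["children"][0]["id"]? 462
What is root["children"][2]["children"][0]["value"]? 55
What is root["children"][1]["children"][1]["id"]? 839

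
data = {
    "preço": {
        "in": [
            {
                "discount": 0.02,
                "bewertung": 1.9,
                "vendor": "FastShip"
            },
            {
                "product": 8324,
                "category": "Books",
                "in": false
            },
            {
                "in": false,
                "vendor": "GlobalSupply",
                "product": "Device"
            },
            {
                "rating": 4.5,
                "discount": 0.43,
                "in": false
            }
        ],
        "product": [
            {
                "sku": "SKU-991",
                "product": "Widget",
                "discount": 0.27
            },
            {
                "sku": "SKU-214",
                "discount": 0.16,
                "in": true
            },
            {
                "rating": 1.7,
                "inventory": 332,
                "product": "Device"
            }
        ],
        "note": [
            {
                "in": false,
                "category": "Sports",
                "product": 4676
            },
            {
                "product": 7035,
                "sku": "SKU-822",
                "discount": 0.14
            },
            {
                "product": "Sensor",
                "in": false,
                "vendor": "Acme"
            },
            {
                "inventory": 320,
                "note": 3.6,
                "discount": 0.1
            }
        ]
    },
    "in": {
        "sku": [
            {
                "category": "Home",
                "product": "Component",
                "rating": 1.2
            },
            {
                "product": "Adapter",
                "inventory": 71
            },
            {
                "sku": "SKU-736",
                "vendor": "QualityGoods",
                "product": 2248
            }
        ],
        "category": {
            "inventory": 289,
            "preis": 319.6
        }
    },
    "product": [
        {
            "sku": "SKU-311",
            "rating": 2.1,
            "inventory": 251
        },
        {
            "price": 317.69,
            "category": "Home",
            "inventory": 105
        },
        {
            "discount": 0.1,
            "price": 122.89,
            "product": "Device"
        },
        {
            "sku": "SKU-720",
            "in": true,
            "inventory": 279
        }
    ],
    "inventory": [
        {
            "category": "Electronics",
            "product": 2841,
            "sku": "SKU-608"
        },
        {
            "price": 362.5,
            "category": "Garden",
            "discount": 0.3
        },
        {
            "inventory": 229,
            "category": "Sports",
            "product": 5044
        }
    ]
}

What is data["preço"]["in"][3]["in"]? False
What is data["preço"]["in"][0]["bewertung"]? 1.9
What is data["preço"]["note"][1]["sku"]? "SKU-822"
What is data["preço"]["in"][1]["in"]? False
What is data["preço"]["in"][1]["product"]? 8324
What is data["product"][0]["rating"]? 2.1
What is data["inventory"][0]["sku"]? "SKU-608"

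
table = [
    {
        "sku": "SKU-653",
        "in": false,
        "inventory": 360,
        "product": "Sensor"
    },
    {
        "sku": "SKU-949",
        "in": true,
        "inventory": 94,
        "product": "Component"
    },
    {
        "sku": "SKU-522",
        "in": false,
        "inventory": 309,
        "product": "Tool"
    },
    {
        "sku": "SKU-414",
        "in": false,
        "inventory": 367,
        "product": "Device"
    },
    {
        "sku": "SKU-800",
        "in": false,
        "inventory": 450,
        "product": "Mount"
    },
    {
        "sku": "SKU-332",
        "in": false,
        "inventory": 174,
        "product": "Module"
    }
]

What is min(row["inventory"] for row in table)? 94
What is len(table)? 6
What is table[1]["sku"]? "SKU-949"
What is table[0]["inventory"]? 360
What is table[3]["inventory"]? 367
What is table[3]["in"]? False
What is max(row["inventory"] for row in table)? 450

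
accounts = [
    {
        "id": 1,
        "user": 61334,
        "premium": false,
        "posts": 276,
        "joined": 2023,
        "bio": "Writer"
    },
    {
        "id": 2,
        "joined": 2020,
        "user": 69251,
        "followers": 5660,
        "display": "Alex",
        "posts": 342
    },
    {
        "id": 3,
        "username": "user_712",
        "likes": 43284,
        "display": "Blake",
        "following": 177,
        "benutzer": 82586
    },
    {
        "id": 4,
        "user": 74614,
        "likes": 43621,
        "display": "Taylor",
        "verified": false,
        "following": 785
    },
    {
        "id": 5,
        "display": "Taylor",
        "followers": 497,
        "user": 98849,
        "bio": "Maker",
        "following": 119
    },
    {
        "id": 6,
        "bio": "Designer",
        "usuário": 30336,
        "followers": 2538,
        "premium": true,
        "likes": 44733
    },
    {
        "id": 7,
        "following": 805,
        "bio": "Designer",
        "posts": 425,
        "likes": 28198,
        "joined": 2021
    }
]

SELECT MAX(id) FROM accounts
7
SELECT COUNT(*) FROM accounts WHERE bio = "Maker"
1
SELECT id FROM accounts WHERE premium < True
[1]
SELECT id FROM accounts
[1, 2, 3, 4, 5, 6, 7]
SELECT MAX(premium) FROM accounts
True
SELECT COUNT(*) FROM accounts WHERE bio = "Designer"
2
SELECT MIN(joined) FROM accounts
2020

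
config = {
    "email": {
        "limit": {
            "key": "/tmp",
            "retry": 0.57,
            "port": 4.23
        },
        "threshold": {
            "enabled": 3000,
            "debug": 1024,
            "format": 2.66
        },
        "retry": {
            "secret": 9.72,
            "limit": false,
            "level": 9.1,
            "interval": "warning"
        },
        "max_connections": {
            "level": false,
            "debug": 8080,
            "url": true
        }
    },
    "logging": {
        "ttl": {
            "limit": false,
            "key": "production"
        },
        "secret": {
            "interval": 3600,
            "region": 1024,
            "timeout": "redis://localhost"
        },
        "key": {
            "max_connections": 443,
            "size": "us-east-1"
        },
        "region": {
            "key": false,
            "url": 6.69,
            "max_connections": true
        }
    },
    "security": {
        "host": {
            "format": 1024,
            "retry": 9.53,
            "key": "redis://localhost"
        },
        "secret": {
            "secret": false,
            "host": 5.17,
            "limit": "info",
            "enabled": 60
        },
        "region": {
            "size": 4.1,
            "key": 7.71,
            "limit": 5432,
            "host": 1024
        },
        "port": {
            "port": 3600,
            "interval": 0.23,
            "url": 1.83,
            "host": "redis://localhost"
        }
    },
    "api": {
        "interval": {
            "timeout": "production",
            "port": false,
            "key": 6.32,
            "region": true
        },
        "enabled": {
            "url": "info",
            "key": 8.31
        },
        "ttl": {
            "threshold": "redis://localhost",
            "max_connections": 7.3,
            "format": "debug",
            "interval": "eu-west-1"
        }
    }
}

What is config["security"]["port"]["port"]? 3600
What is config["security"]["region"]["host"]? 1024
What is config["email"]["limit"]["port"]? 4.23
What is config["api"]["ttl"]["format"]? "debug"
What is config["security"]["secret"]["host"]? 5.17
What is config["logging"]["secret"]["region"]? 1024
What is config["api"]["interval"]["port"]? False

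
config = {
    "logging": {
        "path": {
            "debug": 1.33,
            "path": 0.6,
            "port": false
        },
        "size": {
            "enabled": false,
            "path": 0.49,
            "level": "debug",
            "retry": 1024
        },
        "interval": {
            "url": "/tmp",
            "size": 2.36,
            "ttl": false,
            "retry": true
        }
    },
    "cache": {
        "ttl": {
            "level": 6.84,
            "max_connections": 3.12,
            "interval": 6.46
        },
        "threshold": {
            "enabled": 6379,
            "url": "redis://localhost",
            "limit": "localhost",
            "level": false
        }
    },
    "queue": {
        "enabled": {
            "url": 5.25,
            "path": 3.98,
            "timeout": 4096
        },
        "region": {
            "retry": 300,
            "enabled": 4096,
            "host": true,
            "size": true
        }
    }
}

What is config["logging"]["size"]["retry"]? 1024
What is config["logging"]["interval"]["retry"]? True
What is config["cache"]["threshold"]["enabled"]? 6379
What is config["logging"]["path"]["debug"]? 1.33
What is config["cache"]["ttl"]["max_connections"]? 3.12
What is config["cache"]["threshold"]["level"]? False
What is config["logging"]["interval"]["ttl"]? False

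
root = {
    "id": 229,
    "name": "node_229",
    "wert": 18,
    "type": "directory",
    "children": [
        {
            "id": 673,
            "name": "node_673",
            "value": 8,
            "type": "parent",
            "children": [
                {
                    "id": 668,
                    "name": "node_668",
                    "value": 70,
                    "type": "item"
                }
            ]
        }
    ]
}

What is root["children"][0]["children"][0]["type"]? "item"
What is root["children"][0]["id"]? 673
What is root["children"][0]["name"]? "node_673"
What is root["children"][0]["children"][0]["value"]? 70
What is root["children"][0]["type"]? "parent"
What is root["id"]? 229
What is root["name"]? "node_229"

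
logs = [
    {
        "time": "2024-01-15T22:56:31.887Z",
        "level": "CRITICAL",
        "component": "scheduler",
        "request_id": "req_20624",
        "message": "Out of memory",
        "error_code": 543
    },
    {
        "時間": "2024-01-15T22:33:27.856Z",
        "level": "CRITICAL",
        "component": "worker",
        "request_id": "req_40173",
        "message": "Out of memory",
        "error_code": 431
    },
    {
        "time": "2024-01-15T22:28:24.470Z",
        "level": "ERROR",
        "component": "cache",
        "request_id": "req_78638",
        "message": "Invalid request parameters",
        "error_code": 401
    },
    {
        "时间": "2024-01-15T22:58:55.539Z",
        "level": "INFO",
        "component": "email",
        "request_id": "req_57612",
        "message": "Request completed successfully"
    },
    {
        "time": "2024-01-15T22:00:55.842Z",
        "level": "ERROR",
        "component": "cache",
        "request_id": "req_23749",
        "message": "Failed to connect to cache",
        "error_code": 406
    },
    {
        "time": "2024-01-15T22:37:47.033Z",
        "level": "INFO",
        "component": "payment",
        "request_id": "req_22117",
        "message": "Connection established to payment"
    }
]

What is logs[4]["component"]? "cache"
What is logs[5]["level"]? "INFO"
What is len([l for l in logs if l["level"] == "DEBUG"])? 0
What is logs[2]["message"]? "Invalid request parameters"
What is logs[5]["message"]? "Connection established to payment"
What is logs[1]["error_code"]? 431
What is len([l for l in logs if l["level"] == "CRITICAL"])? 2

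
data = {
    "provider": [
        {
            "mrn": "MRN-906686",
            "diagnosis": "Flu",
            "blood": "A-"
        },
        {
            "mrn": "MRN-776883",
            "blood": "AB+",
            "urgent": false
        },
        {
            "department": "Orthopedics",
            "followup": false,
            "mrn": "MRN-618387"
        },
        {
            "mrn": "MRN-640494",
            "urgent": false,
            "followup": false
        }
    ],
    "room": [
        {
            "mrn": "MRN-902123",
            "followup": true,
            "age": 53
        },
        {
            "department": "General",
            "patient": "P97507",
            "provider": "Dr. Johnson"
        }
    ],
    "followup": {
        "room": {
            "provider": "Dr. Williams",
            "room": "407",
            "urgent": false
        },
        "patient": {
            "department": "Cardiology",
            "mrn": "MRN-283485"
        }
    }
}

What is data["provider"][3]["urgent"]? False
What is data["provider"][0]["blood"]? "A-"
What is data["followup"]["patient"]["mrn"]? "MRN-283485"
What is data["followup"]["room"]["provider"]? "Dr. Williams"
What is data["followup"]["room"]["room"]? "407"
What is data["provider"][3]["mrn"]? "MRN-640494"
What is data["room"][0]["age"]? 53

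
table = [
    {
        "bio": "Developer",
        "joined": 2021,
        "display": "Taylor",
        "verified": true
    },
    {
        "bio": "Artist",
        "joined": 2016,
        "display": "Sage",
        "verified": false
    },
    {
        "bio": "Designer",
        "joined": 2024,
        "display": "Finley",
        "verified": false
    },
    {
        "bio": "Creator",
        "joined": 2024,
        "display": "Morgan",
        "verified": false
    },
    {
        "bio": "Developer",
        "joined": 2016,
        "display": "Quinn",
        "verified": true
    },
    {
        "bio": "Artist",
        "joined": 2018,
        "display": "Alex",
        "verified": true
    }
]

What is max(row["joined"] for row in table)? 2024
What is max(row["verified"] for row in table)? True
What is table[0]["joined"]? 2021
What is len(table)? 6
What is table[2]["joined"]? 2024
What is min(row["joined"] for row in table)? 2016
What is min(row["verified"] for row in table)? False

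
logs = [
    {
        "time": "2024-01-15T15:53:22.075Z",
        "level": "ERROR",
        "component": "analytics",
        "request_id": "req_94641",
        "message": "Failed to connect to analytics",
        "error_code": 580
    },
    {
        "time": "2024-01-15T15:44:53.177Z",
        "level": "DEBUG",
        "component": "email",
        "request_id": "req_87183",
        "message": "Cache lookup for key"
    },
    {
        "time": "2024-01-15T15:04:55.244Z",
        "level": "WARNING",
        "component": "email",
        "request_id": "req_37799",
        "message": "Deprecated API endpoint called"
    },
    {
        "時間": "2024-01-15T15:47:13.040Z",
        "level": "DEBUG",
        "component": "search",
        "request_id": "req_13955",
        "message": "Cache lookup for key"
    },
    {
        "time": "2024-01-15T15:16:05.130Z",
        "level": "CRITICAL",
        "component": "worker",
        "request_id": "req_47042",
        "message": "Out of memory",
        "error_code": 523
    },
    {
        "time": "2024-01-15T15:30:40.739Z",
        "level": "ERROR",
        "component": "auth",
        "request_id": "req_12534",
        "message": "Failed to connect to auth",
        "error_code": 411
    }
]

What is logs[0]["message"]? "Failed to connect to analytics"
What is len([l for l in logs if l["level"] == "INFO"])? 0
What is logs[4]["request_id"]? "req_47042"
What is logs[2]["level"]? "WARNING"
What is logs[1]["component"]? "email"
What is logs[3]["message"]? "Cache lookup for key"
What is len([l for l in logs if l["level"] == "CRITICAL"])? 1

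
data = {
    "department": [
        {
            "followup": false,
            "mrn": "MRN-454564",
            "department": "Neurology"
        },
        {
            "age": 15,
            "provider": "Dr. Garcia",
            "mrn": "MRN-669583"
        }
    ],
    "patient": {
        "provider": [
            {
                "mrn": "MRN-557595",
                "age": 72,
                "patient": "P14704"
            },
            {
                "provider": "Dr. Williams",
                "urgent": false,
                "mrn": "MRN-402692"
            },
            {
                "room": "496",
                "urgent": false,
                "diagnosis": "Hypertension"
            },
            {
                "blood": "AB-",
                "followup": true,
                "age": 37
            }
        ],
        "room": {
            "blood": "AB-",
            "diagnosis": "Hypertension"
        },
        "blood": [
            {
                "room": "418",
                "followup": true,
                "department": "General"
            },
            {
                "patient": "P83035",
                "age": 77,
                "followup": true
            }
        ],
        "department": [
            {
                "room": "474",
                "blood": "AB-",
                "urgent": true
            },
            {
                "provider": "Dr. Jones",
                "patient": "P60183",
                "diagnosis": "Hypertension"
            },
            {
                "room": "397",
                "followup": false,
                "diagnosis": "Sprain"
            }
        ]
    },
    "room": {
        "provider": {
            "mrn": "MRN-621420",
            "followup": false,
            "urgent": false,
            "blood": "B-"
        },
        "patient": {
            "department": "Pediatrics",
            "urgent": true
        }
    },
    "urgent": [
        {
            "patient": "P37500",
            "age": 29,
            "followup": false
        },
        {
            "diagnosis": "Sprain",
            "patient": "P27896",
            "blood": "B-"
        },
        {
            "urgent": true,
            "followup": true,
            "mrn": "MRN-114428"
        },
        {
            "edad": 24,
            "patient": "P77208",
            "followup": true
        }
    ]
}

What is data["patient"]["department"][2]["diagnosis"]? "Sprain"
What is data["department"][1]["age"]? 15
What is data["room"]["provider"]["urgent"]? False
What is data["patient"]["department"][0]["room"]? "474"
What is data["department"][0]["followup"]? False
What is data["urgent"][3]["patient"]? "P77208"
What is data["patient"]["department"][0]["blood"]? "AB-"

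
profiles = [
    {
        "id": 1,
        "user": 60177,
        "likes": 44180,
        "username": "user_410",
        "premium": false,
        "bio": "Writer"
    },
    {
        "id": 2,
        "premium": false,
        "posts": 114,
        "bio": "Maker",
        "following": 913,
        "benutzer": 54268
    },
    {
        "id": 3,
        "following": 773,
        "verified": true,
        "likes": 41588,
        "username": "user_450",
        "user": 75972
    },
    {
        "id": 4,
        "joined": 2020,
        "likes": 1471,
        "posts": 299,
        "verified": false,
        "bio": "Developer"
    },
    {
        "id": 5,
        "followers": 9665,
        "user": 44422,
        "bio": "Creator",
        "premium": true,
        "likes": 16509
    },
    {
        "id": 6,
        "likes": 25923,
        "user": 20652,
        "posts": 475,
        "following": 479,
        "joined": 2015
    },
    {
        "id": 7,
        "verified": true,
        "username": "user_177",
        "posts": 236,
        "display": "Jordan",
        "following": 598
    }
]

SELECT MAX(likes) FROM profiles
44180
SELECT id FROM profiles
[1, 2, 3, 4, 5, 6, 7]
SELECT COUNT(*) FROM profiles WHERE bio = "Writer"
1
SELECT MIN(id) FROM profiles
1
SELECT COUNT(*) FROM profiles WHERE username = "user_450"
1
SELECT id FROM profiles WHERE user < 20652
[]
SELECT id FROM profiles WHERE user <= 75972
[1, 3, 5, 6]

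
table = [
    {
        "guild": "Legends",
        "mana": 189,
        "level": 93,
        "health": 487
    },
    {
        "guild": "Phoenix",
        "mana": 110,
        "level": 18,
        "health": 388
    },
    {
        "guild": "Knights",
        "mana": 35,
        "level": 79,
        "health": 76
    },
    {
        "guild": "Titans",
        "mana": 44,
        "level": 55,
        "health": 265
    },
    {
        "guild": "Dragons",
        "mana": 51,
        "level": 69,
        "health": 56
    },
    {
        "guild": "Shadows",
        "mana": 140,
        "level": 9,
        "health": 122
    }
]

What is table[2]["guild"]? "Knights"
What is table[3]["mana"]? 44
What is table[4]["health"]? 56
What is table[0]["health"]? 487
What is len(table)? 6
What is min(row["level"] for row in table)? 9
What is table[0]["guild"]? "Legends"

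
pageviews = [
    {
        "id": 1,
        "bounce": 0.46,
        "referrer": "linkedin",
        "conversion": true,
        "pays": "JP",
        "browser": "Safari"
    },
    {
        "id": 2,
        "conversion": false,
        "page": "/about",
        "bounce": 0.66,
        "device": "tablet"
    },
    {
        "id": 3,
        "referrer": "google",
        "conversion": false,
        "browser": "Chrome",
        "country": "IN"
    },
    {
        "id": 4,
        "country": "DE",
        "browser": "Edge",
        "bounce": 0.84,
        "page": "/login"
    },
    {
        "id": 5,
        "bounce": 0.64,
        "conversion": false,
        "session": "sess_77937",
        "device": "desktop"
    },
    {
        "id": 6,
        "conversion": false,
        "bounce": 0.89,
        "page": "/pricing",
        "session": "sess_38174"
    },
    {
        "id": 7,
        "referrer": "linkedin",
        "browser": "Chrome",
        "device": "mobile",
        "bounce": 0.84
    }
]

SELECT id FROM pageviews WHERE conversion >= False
[1, 2, 3, 5, 6]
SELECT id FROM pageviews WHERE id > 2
[3, 4, 5, 6, 7]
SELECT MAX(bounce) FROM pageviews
0.89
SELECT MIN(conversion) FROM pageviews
False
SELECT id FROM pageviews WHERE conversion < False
[]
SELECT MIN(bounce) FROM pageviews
0.46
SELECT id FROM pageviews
[1, 2, 3, 4, 5, 6, 7]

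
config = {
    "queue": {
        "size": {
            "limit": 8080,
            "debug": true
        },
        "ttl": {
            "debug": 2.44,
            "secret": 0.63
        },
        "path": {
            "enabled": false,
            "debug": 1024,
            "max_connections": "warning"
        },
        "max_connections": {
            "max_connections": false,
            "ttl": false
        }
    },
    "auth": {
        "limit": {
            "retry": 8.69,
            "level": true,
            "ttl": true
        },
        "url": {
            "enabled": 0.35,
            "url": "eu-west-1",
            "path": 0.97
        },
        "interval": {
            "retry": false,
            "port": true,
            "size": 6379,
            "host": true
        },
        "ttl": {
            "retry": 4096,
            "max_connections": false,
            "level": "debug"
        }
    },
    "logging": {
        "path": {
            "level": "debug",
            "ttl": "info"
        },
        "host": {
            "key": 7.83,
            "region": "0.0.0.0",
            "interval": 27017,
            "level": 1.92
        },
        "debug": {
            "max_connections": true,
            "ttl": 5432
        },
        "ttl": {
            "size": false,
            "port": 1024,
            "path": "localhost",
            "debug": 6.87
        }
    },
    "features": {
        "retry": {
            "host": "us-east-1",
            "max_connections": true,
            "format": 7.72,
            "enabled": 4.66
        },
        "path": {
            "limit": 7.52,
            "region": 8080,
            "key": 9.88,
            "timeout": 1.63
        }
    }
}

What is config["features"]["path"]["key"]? 9.88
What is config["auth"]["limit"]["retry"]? 8.69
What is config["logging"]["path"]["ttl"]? "info"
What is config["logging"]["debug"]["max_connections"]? True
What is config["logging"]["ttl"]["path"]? "localhost"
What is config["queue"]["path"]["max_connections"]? "warning"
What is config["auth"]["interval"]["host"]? True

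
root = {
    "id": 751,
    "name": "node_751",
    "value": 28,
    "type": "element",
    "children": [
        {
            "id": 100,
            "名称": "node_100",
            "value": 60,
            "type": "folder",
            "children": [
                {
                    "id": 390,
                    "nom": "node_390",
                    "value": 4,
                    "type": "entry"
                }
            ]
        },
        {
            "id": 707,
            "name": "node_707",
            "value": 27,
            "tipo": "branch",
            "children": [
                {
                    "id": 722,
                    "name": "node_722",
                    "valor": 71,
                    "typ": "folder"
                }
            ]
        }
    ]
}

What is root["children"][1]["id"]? 707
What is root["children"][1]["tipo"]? "branch"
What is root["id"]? 751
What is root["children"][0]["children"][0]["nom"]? "node_390"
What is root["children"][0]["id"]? 100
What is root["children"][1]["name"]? "node_707"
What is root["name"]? "node_751"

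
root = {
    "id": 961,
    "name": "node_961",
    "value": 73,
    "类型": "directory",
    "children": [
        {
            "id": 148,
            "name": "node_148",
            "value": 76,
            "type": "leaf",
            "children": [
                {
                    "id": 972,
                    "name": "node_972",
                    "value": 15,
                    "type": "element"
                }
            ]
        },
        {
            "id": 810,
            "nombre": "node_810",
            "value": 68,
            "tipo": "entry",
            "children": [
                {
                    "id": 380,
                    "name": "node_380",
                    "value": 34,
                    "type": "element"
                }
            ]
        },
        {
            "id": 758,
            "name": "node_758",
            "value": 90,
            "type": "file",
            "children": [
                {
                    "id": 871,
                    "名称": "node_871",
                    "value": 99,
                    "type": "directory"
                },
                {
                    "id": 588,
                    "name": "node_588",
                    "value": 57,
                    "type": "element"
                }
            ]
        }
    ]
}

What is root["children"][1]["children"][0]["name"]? "node_380"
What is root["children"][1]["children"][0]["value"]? 34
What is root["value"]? 73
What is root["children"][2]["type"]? "file"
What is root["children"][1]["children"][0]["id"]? 380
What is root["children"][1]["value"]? 68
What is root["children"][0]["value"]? 76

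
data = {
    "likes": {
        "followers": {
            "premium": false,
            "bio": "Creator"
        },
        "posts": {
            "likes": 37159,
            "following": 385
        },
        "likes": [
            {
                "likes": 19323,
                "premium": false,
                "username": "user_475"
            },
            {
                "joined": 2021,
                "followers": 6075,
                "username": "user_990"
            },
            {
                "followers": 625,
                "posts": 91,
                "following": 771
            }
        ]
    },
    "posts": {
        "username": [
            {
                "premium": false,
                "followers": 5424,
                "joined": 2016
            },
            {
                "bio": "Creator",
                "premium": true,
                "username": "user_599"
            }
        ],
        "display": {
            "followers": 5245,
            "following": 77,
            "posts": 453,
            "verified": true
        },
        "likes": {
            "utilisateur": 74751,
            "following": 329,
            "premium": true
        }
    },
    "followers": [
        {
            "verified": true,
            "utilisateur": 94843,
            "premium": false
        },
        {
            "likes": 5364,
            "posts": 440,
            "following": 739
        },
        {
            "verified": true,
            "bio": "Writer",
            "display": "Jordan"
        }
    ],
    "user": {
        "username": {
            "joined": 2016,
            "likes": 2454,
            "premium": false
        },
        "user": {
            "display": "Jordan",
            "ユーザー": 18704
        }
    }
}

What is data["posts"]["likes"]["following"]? 329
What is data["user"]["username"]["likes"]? 2454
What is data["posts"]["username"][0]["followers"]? 5424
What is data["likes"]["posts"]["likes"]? 37159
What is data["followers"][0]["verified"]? True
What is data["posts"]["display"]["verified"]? True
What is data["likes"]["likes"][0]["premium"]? False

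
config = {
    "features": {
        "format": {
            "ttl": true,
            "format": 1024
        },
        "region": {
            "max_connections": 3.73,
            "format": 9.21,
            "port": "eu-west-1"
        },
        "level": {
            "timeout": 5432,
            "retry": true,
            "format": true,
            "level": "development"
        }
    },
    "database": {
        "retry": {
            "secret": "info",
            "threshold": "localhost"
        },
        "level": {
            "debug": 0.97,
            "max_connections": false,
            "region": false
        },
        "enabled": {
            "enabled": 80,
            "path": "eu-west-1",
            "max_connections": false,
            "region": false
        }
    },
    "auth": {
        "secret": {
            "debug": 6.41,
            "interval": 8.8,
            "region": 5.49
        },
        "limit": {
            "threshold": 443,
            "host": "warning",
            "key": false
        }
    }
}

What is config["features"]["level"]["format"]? True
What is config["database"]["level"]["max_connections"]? False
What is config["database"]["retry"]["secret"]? "info"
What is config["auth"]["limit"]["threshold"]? 443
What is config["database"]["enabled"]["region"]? False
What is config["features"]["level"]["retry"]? True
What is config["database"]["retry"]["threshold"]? "localhost"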